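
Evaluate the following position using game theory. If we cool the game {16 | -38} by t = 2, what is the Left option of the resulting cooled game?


Original game: {16 | -38} (a switch {a | b} with a > b).
Cooling by t (for t below the temperature (a - b)/2 = 27) taxes each move by t: {a | b} cooled by t is {a - t | b + t}.
Cooling amount: t = 2
Cooled Left option: 16 - 2 = 14
Cooled Right option: -38 + 2 = -36
Cooled game: {14 | -36}
Left option = 14

14


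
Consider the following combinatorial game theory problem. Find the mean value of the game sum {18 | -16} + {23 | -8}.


G1 = {18 | -16}, G2 = {23 | -8}
Each is a switch {a | b} with numbers a > b; its mean value is (a + b)/2, and mean value is additive over game sums: m(G1 + G2) = m(G1) + m(G2).
Mean of G1 = (18 + (-16))/2 = 2/2 = 1
Mean of G2 = (23 + (-8))/2 = 15/2 = 15/2
Mean of G1 + G2 = 1 + 15/2 = 17/2

17/2


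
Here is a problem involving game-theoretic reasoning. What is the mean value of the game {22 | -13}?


Game = {22 | -13}, a switch {a | b} with numbers a > b.
Its thermograph has left wall a - t and right wall b + t, which meet at t = (a - b)/2, where both equal (a + b)/2. So the mast (mean value) is at (a + b)/2.
Mean = (22 + (-13))/2 = 9/2 = 9/2

9/2


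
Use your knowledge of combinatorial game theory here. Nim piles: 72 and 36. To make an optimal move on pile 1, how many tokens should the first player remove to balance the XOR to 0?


Piles: 72 and 36
Current XOR: 72 XOR 36 = 108 (non-zero, so this is an N-position).
To make the XOR zero, we need to find a move that balances the piles.
For pile 1 (size 72): target = 72 XOR 108 = 36
We reduce pile 1 from 72 to 36.
Tokens removed: 72 - 36 = 36
Verification: 36 XOR 36 = 0

36


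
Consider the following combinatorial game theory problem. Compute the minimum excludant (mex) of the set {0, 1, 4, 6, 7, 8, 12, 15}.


Set = {0, 1, 4, 6, 7, 8, 12, 15}
0 is in the set.
1 is in the set.
2 is NOT in the set. This is the mex.
mex = 2

2


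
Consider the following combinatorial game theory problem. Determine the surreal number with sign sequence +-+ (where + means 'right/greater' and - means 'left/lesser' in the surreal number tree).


Sign expansion: +-+
Rule: track bounds (lo, hi), initially (-inf, +inf). On '+', the current value becomes lo and we move to the simplest number in (value, hi): value + 1 if hi = +inf, otherwise the midpoint (value + hi)/2. On '-', the current value becomes hi and we move to value - 1 if lo = -inf, otherwise the midpoint (lo + value)/2.
Start at 0.
Step 1: sign = +, move right. Bounds: (0, +inf). Value = 1
Step 2: sign = -, move left. Bounds: (0, 1). Value = 1/2
Step 3: sign = +, move right. Bounds: (1/2, 1). Value = 3/4
The surreal number with sign expansion +-+ is 3/4.

3/4


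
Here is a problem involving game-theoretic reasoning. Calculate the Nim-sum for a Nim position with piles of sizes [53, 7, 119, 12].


We need the XOR (exclusive or) of all pile sizes.
After XOR-ing pile 1 (size 53): 0 XOR 53 = 53
After XOR-ing pile 2 (size 7): 53 XOR 7 = 50
After XOR-ing pile 3 (size 119): 50 XOR 119 = 69
After XOR-ing pile 4 (size 12): 69 XOR 12 = 73
The Nim-value of this position is 73.

73


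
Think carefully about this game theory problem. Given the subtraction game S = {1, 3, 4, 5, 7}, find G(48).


The subtraction set is S = {1, 3, 4, 5, 7}.
G(k) = mex{ G(k - s) : s in S, s <= k }. We compute iteratively: G(0) = 0.
G(1) = mex({0}) = 1
G(2) = mex({1}) = 0
G(3) = mex({0}) = 1
G(4) = mex({0, 1}) = 2
G(5) = mex({0, 1, 2}) = 3
G(6) = mex({0, 1, 3}) = 2
G(7) = mex({0, 1, 2}) = 3
G(8) = mex({1, 2, 3}) = 0
G(9) = mex({0, 2, 3}) = 1
G(10) = mex({1, 2, 3}) = 0
G(11) = mex({0, 2, 3}) = 1
G(12) = mex({0, 1, 3}) = 2
G(13) = mex({0, 1, 2}) = 3
G(14) = mex({0, 1, 3}) = 2
Observe that G(8)..G(14) = 0, 1, 0, 1, 2, 3, 2 repeats G(0)..G(6) = 0, 1, 0, 1, 2, 3, 2.
For k >= max(S) = 7, G(k) is determined by the previous 7 values G(k-7)..G(k-1); a window of 7 consecutive values has recurred shifted by 8, so by induction G(k + 8) = G(k) for all k >= 0: the sequence is periodic from the start with period 8.
One period: G(0..7) = 0, 1, 0, 1, 2, 3, 2, 3.
48 mod 8 = 0, so G(48) = G(0) = 0.

0


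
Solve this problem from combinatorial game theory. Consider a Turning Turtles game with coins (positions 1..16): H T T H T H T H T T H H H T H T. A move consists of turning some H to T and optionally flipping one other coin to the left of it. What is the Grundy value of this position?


Coins: H T T H T H T H T T H H H T H T
Key fact: a single head at position k behaves exactly like a Nim heap of size k (turning it to T and optionally flipping a coin at j < k corresponds to moving the heap from k to j, or to 0), and heads combine as a disjunctive sum (two heads at the same place would cancel, matching j XOR j = 0). So the Nim-value is the XOR of the 1-indexed positions of the heads.
Face-up positions (1-indexed): [1, 4, 6, 8, 11, 12, 13, 15]
XOR 0 with 1: 0 XOR 1 = 1
XOR 1 with 4: 1 XOR 4 = 5
XOR 5 with 6: 5 XOR 6 = 3
XOR 3 with 8: 3 XOR 8 = 11
XOR 11 with 11: 11 XOR 11 = 0
XOR 0 with 12: 0 XOR 12 = 12
XOR 12 with 13: 12 XOR 13 = 1
XOR 1 with 15: 1 XOR 15 = 14
Nim-value = 14

14


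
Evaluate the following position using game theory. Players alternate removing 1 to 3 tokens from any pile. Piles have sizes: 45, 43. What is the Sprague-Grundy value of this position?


Subtraction set: {1, 2, 3}
For this subtraction set, G(n) = n mod 4 (period = max + 1 = 4).
Pile 1 (size 45): G(45) = 45 mod 4 = 1
Pile 2 (size 43): G(43) = 43 mod 4 = 3
Total Grundy value = XOR of all: 1 XOR 3 = 2

2


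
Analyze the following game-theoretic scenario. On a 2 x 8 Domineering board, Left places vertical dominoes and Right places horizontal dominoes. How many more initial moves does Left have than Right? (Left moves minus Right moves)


Board is 2 x 8 (rows x cols).
Left (vertical) placements: (rows-1) * cols = 1 * 8 = 8
Right (horizontal) placements: rows * (cols-1) = 2 * 7 = 14
Advantage = Left - Right = 8 - 14 = -6

-6


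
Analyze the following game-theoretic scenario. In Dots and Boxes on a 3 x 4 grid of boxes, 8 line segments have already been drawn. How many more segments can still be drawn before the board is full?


Grid: 3 x 4 boxes, i.e. 4 rows and 5 columns of dots.
Horizontal edges: (rows + 1) * cols = 4 * 4 = 16
Vertical edges: rows * (cols + 1) = 3 * 5 = 15
Total edges: 16 + 15 = 31
Edges drawn: 8
Remaining: 31 - 8 = 23

23


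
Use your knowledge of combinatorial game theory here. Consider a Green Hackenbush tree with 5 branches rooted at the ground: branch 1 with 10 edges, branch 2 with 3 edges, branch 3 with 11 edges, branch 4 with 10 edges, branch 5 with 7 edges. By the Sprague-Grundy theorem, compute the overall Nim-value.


The tree has 5 branches from the ground vertex.
In Green Hackenbush, the Nim-value of a simple path of length k is k.
Branch 1: length 10, Nim-value = 10
Branch 2: length 3, Nim-value = 3
Branch 3: length 11, Nim-value = 11
Branch 4: length 10, Nim-value = 10
Branch 5: length 7, Nim-value = 7
Total Nim-value = XOR of all branch values:
0 XOR 10 = 10
10 XOR 3 = 9
9 XOR 11 = 2
2 XOR 10 = 8
8 XOR 7 = 15
Nim-value of the tree = 15

15


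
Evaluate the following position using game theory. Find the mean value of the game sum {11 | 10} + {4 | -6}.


G1 = {11 | 10}, G2 = {4 | -6}
Each is a switch {a | b} with numbers a > b; its mean value is (a + b)/2, and mean value is additive over game sums: m(G1 + G2) = m(G1) + m(G2).
Mean of G1 = (11 + (10))/2 = 21/2 = 21/2
Mean of G2 = (4 + (-6))/2 = -2/2 = -1
Mean of G1 + G2 = 21/2 + -1 = 19/2

19/2


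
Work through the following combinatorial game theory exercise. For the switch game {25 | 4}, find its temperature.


The game is {25 | 4}, a switch {a | b} with numbers a > b.
Cooling {a | b} by t gives {a - t | b + t}, which stops being hot when a - t = b + t, i.e. at t = (a - b)/2. So the temperature of a switch is (a - b)/2.
Temperature = (Left option - Right option) / 2
= (25 - (4)) / 2
= 21 / 2
= 21/2

21/2


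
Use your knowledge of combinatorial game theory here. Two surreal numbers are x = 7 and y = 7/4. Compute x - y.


x = 7, y = 7/4
Converting to common denominator: 4
x = 28/4, y = 7/4
x - y = 7 - 7/4 = 21/4

21/4


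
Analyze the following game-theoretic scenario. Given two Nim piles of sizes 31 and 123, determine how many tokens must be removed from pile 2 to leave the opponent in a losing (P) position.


Piles: 31 and 123
Current XOR: 31 XOR 123 = 100 (non-zero, so this is an N-position).
To make the XOR zero, we need to find a move that balances the piles.
For pile 2 (size 123): target = 123 XOR 100 = 31
We reduce pile 2 from 123 to 31.
Tokens removed: 123 - 31 = 92
Verification: 31 XOR 31 = 0

92


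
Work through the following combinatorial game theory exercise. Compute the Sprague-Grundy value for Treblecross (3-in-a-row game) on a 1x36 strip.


Treblecross: place X on empty cells; 3-in-a-row wins.
Playing within two cells of an existing X lets the opponent win at once, so sensible play treats the cells i-2..i+2 around each X as dead. The player left with no safe cell loses, so this is a normal-play take-away game on strips of safe cells.
Placing X at cell i (0-indexed) of a strip of k safe cells leaves independent strips of sizes max(0, i-2) and max(0, k-i-3). Hence G(k) = mex{ G(max(0,i-2)) XOR G(max(0,k-i-3)) : 0 <= i < k }, with G(0) = 0.
G(1): splits (0,0):0^0=0 -> mex({0}) = 1
G(2): splits (0,0):0^0=0 -> mex({0}) = 1
G(3): splits (0,0):0^0=0 -> mex({0}) = 1
G(4): splits (0,1):0^1=1 (0,0):0^0=0 -> mex({0, 1}) = 2
G(5): splits (0,2):0^1=1 (0,1):0^1=1 (0,0):0^0=0 -> mex({0, 1}) = 2
G(6) = mex({1}) = 0
G(7) = mex({0, 1, 2}) = 3
G(8) = mex({0, 1, 2}) = 3
G(9) = mex({0, 2}) = 1
G(10) = mex({0, 2, 3}) = 1
G(11) = mex({0, 3}) = 1
G(12) = mex({1, 3}) = 0
G(13) = mex({0, 1, 2, 3}) = 4
G(14) = mex({0, 1, 2}) = 3
G(15) = mex({0, 1, 2}) = 3
G(16) = mex({0, 1, 2, 4}) = 3
G(17) = mex({0, 1, 3, 4}) = 2
G(18) = mex({0, 1, 3, 4}) = 2
G(19) = mex({0, 1, 3, 5}) = 2
G(20) = mex({0, 1, 2, 3, 5}) = 4
G(21) = mex({0, 1, 2, 3, 5}) = 4
G(22) = mex({1, 2, 6}) = 0
G(23) = mex({0, 1, 2, 3, 4, 6}) = 5
G(24) = mex({0, 1, 2, 3, 4}) = 5
G(25) = mex({0, 1, 3, 4, 7}) = 2
G(26) = mex({0, 1, 3, 4, 5, 7}) = 2
G(27) = mex({0, 1, 3, 5}) = 2
G(28) = mex({0, 1, 2, 5}) = 3
G(29) = mex({0, 1, 2, 4, 5, 6}) = 3
G(30) = mex({1, 2, 4, 6}) = 0
G(31) = mex({0, 1, 2, 3, 4, 6}) = 5
G(32) = mex({1, 2, 3, 4, 7}) = 0
G(33) = mex({0, 3, 7}) = 1
G(34) = mex({0, 2, 3, 5, 7}) = 1
G(35) = mex({0, 2, 3, 5, 6}) = 1
G(36) = mex({0, 1, 2, 5, 6}) = 3
Therefore G(36) = 3.

3


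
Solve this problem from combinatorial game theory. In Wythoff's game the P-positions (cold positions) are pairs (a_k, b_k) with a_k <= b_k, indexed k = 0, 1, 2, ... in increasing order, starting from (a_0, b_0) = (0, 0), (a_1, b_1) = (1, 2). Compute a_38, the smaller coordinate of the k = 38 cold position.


By Wythoff's theorem, a_k = floor(k * phi) and b_k = floor(k * phi^2) = a_k + k, where phi = (1 + sqrt(5))/2 is the golden ratio.
phi = (1 + sqrt(5))/2 = 1.618034
k = 38
k * phi = 38 * 1.618034 = 61.485292
a_38 = floor(k * phi) = 61

61


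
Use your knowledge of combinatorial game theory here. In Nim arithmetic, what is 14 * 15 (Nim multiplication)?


Nim multiplication is bilinear over XOR: (u XOR v) * w = (u*w) XOR (v*w).
So we split each operand into its bit components and XOR the pairwise Nim products.
14 = 2 + 4 + 8 (as XOR of powers of 2).
15 = 1 + 2 + 4 + 8 (as XOR of powers of 2).
Using the standard Nim-product table on single bits:
  2*2 = 3,   2*4 = 8,   2*8 = 12,
  4*4 = 6,   4*8 = 11,  8*8 = 13,
and  1*x = x (identity), k*l = l*k (commutative).
Pairwise Nim products:
  2 * 1 = 2
  2 * 2 = 3
  2 * 4 = 8
  2 * 8 = 12
  4 * 1 = 4
  4 * 2 = 8
  4 * 4 = 6
  4 * 8 = 11
  8 * 1 = 8
  8 * 2 = 12
  8 * 4 = 11
  8 * 8 = 13
XOR them: 2 XOR 3 XOR 8 XOR 12 XOR 4 XOR 8 XOR 6 XOR 11 XOR 8 XOR 12 XOR 11 XOR 13 = 6.
Result: 14 * 15 = 6 (in Nim).

6


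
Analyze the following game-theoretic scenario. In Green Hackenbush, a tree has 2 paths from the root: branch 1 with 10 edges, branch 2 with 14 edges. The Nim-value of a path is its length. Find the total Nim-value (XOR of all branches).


The tree has 2 branches from the ground vertex.
In Green Hackenbush, the Nim-value of a simple path of length k is k.
Branch 1: length 10, Nim-value = 10
Branch 2: length 14, Nim-value = 14
Total Nim-value = XOR of all branch values:
0 XOR 10 = 10
10 XOR 14 = 4
Nim-value of the tree = 4

4


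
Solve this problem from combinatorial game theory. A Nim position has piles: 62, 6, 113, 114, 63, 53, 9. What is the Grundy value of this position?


We need the XOR (exclusive or) of all pile sizes.
After XOR-ing pile 1 (size 62): 0 XOR 62 = 62
After XOR-ing pile 2 (size 6): 62 XOR 6 = 56
After XOR-ing pile 3 (size 113): 56 XOR 113 = 73
After XOR-ing pile 4 (size 114): 73 XOR 114 = 59
After XOR-ing pile 5 (size 63): 59 XOR 63 = 4
After XOR-ing pile 6 (size 53): 4 XOR 53 = 49
After XOR-ing pile 7 (size 9): 49 XOR 9 = 56
The Nim-value of this position is 56.

56


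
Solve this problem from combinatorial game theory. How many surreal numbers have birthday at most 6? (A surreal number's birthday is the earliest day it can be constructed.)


Day 0: {|} = 0 is born. Count = 1.
Day n: the number of surreal numbers born by day n is 2^(n+1) - 1.
By day 0: 2^1 - 1 = 1
By day 1: 2^2 - 1 = 3
By day 2: 2^3 - 1 = 7
By day 3: 2^4 - 1 = 15
By day 4: 2^5 - 1 = 31
By day 5: 2^6 - 1 = 63
By day 6: 2^7 - 1 = 127
By day 6: 127 surreal numbers.

127


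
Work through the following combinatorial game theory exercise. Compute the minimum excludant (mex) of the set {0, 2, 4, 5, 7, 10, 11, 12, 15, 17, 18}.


Set = {0, 2, 4, 5, 7, 10, 11, 12, 15, 17, 18}
0 is in the set.
1 is NOT in the set. This is the mex.
mex = 1

1


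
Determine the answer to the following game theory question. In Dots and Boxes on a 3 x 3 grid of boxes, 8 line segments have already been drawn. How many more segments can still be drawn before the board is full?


Grid: 3 x 3 boxes, i.e. 4 rows and 4 columns of dots.
Horizontal edges: (rows + 1) * cols = 4 * 3 = 12
Vertical edges: rows * (cols + 1) = 3 * 4 = 12
Total edges: 12 + 12 = 24
Edges drawn: 8
Remaining: 24 - 8 = 16

16


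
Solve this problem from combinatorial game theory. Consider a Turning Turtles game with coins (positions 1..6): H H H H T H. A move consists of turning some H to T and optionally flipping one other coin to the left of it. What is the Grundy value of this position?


Coins: H H H H T H
Key fact: a single head at position k behaves exactly like a Nim heap of size k (turning it to T and optionally flipping a coin at j < k corresponds to moving the heap from k to j, or to 0), and heads combine as a disjunctive sum (two heads at the same place would cancel, matching j XOR j = 0). So the Nim-value is the XOR of the 1-indexed positions of the heads.
Face-up positions (1-indexed): [1, 2, 3, 4, 6]
XOR 0 with 1: 0 XOR 1 = 1
XOR 1 with 2: 1 XOR 2 = 3
XOR 3 with 3: 3 XOR 3 = 0
XOR 0 with 4: 0 XOR 4 = 4
XOR 4 with 6: 4 XOR 6 = 2
Nim-value = 2

2


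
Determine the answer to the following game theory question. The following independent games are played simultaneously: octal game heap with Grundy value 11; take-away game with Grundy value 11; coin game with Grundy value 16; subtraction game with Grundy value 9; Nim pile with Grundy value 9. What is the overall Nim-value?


By the Sprague-Grundy theorem, the Grundy value of a sum of games is the XOR of individual Grundy values.
octal game heap: Grundy value = 11. Running XOR: 0 XOR 11 = 11
take-away game: Grundy value = 11. Running XOR: 11 XOR 11 = 0
coin game: Grundy value = 16. Running XOR: 0 XOR 16 = 16
subtraction game: Grundy value = 9. Running XOR: 16 XOR 9 = 25
Nim pile: Grundy value = 9. Running XOR: 25 XOR 9 = 16
The combined Grundy value is 16.

16


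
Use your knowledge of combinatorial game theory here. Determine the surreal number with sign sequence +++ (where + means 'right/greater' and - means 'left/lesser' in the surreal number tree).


Sign expansion: +++
Rule: track bounds (lo, hi), initially (-inf, +inf). On '+', the current value becomes lo and we move to the simplest number in (value, hi): value + 1 if hi = +inf, otherwise the midpoint (value + hi)/2. On '-', the current value becomes hi and we move to value - 1 if lo = -inf, otherwise the midpoint (lo + value)/2.
Start at 0.
Step 1: sign = +, move right. Bounds: (0, +inf). Value = 1
Step 2: sign = +, move right. Bounds: (1, +inf). Value = 2
Step 3: sign = +, move right. Bounds: (2, +inf). Value = 3
The surreal number with sign expansion +++ is 3.

3


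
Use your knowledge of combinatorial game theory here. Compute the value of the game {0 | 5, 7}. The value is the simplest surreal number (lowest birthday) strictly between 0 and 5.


Left options: {0}, max = 0
Right options: {5, 7}, min = 5
All options are numbers and max(Left) < min(Right), so by the simplicity theorem the value is the simplest (earliest-born) number strictly between 0 and 5.
Integers 1 through 4 all lie strictly between 0 and 5.
Among integers, the simplest (lowest birthday = smallest |n|; 0 is born on day 0, +-n on day n) is 1.
No non-integer in the interval can be simpler: if x is a non-integer in the interval, then floor(x) or ceil(x) also lies in the interval (the interval contains an integer), and both are proper prefixes of x's sign expansion, i.e. born earlier. So the game value is 1.
Game value = 1

1


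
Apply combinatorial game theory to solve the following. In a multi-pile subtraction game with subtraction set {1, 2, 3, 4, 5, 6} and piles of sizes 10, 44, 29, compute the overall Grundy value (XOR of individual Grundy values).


Subtraction set: {1, 2, 3, 4, 5, 6}
For this subtraction set, G(n) = n mod 7 (period = max + 1 = 7).
Pile 1 (size 10): G(10) = 10 mod 7 = 3
Pile 2 (size 44): G(44) = 44 mod 7 = 2
Pile 3 (size 29): G(29) = 29 mod 7 = 1
Total Grundy value = XOR of all: 3 XOR 2 XOR 1 = 0

0


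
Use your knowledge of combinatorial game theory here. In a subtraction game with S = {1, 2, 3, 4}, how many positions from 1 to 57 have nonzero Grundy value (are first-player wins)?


Subtraction set S = {1, 2, 3, 4}, so G(n) = n mod 5.
G(n) = 0 when n is a multiple of 5.
Multiples of 5 in [1, 57]: 11
N-positions (nonzero Grundy) = 57 - 11 = 46

46


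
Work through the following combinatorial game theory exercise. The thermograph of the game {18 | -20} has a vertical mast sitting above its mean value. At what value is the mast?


Game = {18 | -20}, a switch {a | b} with numbers a > b.
Its thermograph has left wall a - t and right wall b + t, which meet at t = (a - b)/2, where both equal (a + b)/2. So the mast (mean value) is at (a + b)/2.
Mean = (18 + (-20))/2 = -2/2 = -1

-1


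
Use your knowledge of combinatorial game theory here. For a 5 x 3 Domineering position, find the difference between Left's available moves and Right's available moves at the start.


Board is 5 x 3 (rows x cols).
Left (vertical) placements: (rows-1) * cols = 4 * 3 = 12
Right (horizontal) placements: rows * (cols-1) = 5 * 2 = 10
Advantage = Left - Right = 12 - 10 = 2

2


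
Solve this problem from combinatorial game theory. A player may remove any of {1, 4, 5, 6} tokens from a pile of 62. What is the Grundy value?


The subtraction set is S = {1, 4, 5, 6}.
G(k) = mex{ G(k - s) : s in S, s <= k }. We compute iteratively: G(0) = 0.
G(1) = mex({0}) = 1
G(2) = mex({1}) = 0
G(3) = mex({0}) = 1
G(4) = mex({0, 1}) = 2
G(5) = mex({0, 1, 2}) = 3
G(6) = mex({0, 1, 3}) = 2
G(7) = mex({0, 1, 2}) = 3
G(8) = mex({0, 1, 2, 3}) = 4
G(9) = mex({1, 2, 3, 4}) = 0
G(10) = mex({0, 2, 3}) = 1
G(11) = mex({1, 2, 3}) = 0
G(12) = mex({0, 2, 3, 4}) = 1
G(13) = mex({0, 1, 3, 4}) = 2
G(14) = mex({0, 1, 2, 4}) = 3
Observe that G(9)..G(14) = 0, 1, 0, 1, 2, 3 repeats G(0)..G(5) = 0, 1, 0, 1, 2, 3.
For k >= max(S) = 6, G(k) is determined by the previous 6 values G(k-6)..G(k-1); a window of 6 consecutive values has recurred shifted by 9, so by induction G(k + 9) = G(k) for all k >= 0: the sequence is periodic from the start with period 9.
One period: G(0..8) = 0, 1, 0, 1, 2, 3, 2, 3, 4.
62 mod 9 = 8, so G(62) = G(8) = 4.

4


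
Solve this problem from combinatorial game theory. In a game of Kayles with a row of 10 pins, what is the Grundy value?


Kayles: a move removes 1 or 2 adjacent pins from a contiguous row.
Removing pins from a row of k leaves two independent rows (a, b) with a + b = k - 1 (one pin) or a + b = k - 2 (two pins); an end removal gives a = 0.
By Sprague-Grundy, G(k) = mex{ G(a) XOR G(b) } over all these splits. G(0) = 0.
G(1): splits (0,0):0^0=0 -> mex({0}) = 1
G(2): splits (0,1):0^1=1 (0,0):0^0=0 -> mex({0, 1}) = 2
G(3): splits (0,2):0^2=2 (1,1):1^1=0 (0,1):0^1=1 -> mex({0, 1, 2}) = 3
G(4): splits (0,3):0^3=3 (1,2):1^2=3 (0,2):0^2=2 (1,1):1^1=0 -> mex({0, 2, 3}) = 1
G(5): splits (0,4):0^1=1 (1,3):1^3=2 (2,2):2^2=0 (0,3):0^3=3 (1,2):1^2=3 -> mex({0, 1, 2, 3}) = 4
G(6) = mex({0, 1, 2, 4}) = 3
G(7) = mex({0, 1, 3, 4, 5}) = 2
G(8) = mex({0, 2, 3, 5, 6}) = 1
G(9) = mex({0, 1, 2, 3, 6, 7}) = 4
G(10) = mex({0, 1, 3, 4, 5, 7}) = 2
Therefore G(10) = 2.

2


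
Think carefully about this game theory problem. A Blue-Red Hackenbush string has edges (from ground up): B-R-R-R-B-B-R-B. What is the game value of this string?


Edges (from ground): B-R-R-R-B-B-R-B
By Berlekamp's sign-expansion rule, a Blue-Red Hackenbush stalk has the value of the surreal number whose sign sequence is the edge sequence with B -> + and R -> -.
Sign sequence: +---++-+
Trace the sign expansion in the surreal number tree, starting from 0:
Edge 1: B (sign +) -> bounds (0, +inf), value = 1
Edge 2: R (sign -) -> bounds (0, 1), value = 1/2
Edge 3: R (sign -) -> bounds (0, 1/2), value = 1/4
Edge 4: R (sign -) -> bounds (0, 1/4), value = 1/8
Edge 5: B (sign +) -> bounds (1/8, 1/4), value = 3/16
Edge 6: B (sign +) -> bounds (3/16, 1/4), value = 7/32
Edge 7: R (sign -) -> bounds (3/16, 7/32), value = 13/64
Edge 8: B (sign +) -> bounds (13/64, 7/32), value = 27/128
Game value = 27/128

27/128


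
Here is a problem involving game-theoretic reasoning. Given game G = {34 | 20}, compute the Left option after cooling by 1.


Original game: {34 | 20} (a switch {a | b} with a > b).
Cooling by t (for t below the temperature (a - b)/2 = 7) taxes each move by t: {a | b} cooled by t is {a - t | b + t}.
Cooling amount: t = 1
Cooled Left option: 34 - 1 = 33
Cooled Right option: 20 + 1 = 21
Cooled game: {33 | 21}
Left option = 33

33


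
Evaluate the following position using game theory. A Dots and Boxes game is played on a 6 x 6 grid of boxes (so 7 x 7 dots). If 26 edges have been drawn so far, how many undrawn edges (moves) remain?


Grid: 6 x 6 boxes, i.e. 7 rows and 7 columns of dots.
Horizontal edges: (rows + 1) * cols = 7 * 6 = 42
Vertical edges: rows * (cols + 1) = 6 * 7 = 42
Total edges: 42 + 42 = 84
Edges drawn: 26
Remaining: 84 - 26 = 58

58


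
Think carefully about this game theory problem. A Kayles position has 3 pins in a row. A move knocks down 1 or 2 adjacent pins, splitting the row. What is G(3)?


Kayles: a move removes 1 or 2 adjacent pins from a contiguous row.
Removing pins from a row of k leaves two independent rows (a, b) with a + b = k - 1 (one pin) or a + b = k - 2 (two pins); an end removal gives a = 0.
By Sprague-Grundy, G(k) = mex{ G(a) XOR G(b) } over all these splits. G(0) = 0.
G(1): splits (0,0):0^0=0 -> mex({0}) = 1
G(2): splits (0,1):0^1=1 (0,0):0^0=0 -> mex({0, 1}) = 2
G(3): splits (0,2):0^2=2 (1,1):1^1=0 (0,1):0^1=1 -> mex({0, 1, 2}) = 3
Therefore G(3) = 3.

3


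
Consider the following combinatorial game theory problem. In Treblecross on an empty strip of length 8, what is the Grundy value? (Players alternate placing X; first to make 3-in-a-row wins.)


Treblecross: place X on empty cells; 3-in-a-row wins.
Playing within two cells of an existing X lets the opponent win at once, so sensible play treats the cells i-2..i+2 around each X as dead. The player left with no safe cell loses, so this is a normal-play take-away game on strips of safe cells.
Placing X at cell i (0-indexed) of a strip of k safe cells leaves independent strips of sizes max(0, i-2) and max(0, k-i-3). Hence G(k) = mex{ G(max(0,i-2)) XOR G(max(0,k-i-3)) : 0 <= i < k }, with G(0) = 0.
G(1): splits (0,0):0^0=0 -> mex({0}) = 1
G(2): splits (0,0):0^0=0 -> mex({0}) = 1
G(3): splits (0,0):0^0=0 -> mex({0}) = 1
G(4): splits (0,1):0^1=1 (0,0):0^0=0 -> mex({0, 1}) = 2
G(5): splits (0,2):0^1=1 (0,1):0^1=1 (0,0):0^0=0 -> mex({0, 1}) = 2
G(6) = mex({1}) = 0
G(7) = mex({0, 1, 2}) = 3
G(8) = mex({0, 1, 2}) = 3
Therefore G(8) = 3.

3


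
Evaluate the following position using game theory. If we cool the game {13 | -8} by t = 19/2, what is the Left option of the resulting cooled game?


Original game: {13 | -8} (a switch {a | b} with a > b).
Cooling by t (for t below the temperature (a - b)/2 = 21/2) taxes each move by t: {a | b} cooled by t is {a - t | b + t}.
Cooling amount: t = 19/2
Cooled Left option: 13 - 19/2 = 7/2
Cooled Right option: -8 + 19/2 = 3/2
Cooled game: {7/2 | 3/2}
Left option = 7/2

7/2


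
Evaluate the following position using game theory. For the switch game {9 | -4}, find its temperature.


The game is {9 | -4}, a switch {a | b} with numbers a > b.
Cooling {a | b} by t gives {a - t | b + t}, which stops being hot when a - t = b + t, i.e. at t = (a - b)/2. So the temperature of a switch is (a - b)/2.
Temperature = (Left option - Right option) / 2
= (9 - (-4)) / 2
= 13 / 2
= 13/2

13/2


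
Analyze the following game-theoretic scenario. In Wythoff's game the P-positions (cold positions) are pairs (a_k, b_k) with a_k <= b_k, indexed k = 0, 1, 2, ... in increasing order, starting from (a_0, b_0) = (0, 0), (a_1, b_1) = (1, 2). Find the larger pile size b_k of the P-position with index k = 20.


By Wythoff's theorem, a_k = floor(k * phi) and b_k = floor(k * phi^2) = a_k + k, where phi = (1 + sqrt(5))/2 is the golden ratio.
phi = (1 + sqrt(5))/2 = 1.618034
phi^2 = phi + 1 = 2.618034
k = 20
k * phi^2 = 20 * 2.618034 = 52.360680
b_20 = floor(k * phi^2) = 52 (check: a_20 + k = 32 + 20 = 52)

52


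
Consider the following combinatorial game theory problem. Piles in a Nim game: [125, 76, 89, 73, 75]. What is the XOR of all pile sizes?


We need the XOR (exclusive or) of all pile sizes.
After XOR-ing pile 1 (size 125): 0 XOR 125 = 125
After XOR-ing pile 2 (size 76): 125 XOR 76 = 49
After XOR-ing pile 3 (size 89): 49 XOR 89 = 104
After XOR-ing pile 4 (size 73): 104 XOR 73 = 33
After XOR-ing pile 5 (size 75): 33 XOR 75 = 106
The Nim-value of this position is 106.

106


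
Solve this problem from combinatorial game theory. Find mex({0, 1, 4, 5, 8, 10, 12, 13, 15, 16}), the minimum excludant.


Set = {0, 1, 4, 5, 8, 10, 12, 13, 15, 16}
0 is in the set.
1 is in the set.
2 is NOT in the set. This is the mex.
mex = 2

2


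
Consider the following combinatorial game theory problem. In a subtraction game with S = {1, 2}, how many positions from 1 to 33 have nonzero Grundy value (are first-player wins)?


Subtraction set S = {1, 2}, so G(n) = n mod 3.
G(n) = 0 when n is a multiple of 3.
Multiples of 3 in [1, 33]: 11
N-positions (nonzero Grundy) = 33 - 11 = 22

22


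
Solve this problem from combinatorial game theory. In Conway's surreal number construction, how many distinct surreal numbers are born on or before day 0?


Day 0: {|} = 0 is born. Count = 1.
Day n: the number of surreal numbers born by day n is 2^(n+1) - 1.
By day 0: 2^1 - 1 = 1
By day 0: 1 surreal numbers.

1


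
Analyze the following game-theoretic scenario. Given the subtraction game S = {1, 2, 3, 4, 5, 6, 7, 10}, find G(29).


The subtraction set is S = {1, 2, 3, 4, 5, 6, 7, 10}.
G(k) = mex{ G(k - s) : s in S, s <= k }. We compute iteratively: G(0) = 0.
G(1) = mex({0}) = 1
G(2) = mex({0, 1}) = 2
G(3) = mex({0, 1, 2}) = 3
G(4) = mex({0, 1, 2, 3}) = 4
G(5) = mex({0, 1, 2, 3, 4}) = 5
G(6) = mex({0, 1, 2, 3, 4, 5}) = 6
G(7) = mex({0, 1, 2, 3, 4, 5, 6}) = 7
G(8) = mex({1, 2, 3, 4, 5, 6, 7}) = 0
G(9) = mex({0, 2, 3, 4, 5, 6, 7}) = 1
G(10) = mex({0, 1, 3, 4, 5, 6, 7}) = 2
G(11) = mex({0, 1, 2, 4, 5, 6, 7}) = 3
G(12) = mex({0, 1, 2, 3, 5, 6, 7}) = 4
G(13) = mex({0, 1, 2, 3, 4, 6, 7}) = 5
G(14) = mex({0, 1, 2, 3, 4, 5, 7}) = 6
G(15) = mex({0, 1, 2, 3, 4, 5, 6}) = 7
G(16) = mex({1, 2, 3, 4, 5, 6, 7}) = 0
G(17) = mex({0, 2, 3, 4, 5, 6, 7}) = 1
Observe that G(8)..G(17) = 0, 1, 2, 3, 4, 5, 6, 7, 0, 1 repeats G(0)..G(9) = 0, 1, 2, 3, 4, 5, 6, 7, 0, 1.
For k >= max(S) = 10, G(k) is determined by the previous 10 values G(k-10)..G(k-1); a window of 10 consecutive values has recurred shifted by 8, so by induction G(k + 8) = G(k) for all k >= 0: the sequence is periodic from the start with period 8.
One period: G(0..7) = 0, 1, 2, 3, 4, 5, 6, 7.
29 mod 8 = 5, so G(29) = G(5) = 5.

5


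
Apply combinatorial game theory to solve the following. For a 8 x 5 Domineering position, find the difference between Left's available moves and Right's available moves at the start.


Board is 8 x 5 (rows x cols).
Left (vertical) placements: (rows-1) * cols = 7 * 5 = 35
Right (horizontal) placements: rows * (cols-1) = 8 * 4 = 32
Advantage = Left - Right = 35 - 32 = 3

3


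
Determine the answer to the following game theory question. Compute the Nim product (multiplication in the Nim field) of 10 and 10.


Nim multiplication is bilinear over XOR: (u XOR v) * w = (u*w) XOR (v*w).
So we split each operand into its bit components and XOR the pairwise Nim products.
10 = 2 + 8 (as XOR of powers of 2).
10 = 2 + 8 (as XOR of powers of 2).
Using the standard Nim-product table on single bits:
  2*2 = 3,   2*4 = 8,   2*8 = 12,
  4*4 = 6,   4*8 = 11,  8*8 = 13,
and  1*x = x (identity), k*l = l*k (commutative).
Pairwise Nim products:
  2 * 2 = 3
  2 * 8 = 12
  8 * 2 = 12
  8 * 8 = 13
XOR them: 3 XOR 12 XOR 12 XOR 13 = 14.
Result: 10 * 10 = 14 (in Nim).

14


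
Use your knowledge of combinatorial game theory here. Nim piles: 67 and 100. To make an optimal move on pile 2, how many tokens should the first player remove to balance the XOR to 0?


Piles: 67 and 100
Current XOR: 67 XOR 100 = 39 (non-zero, so this is an N-position).
To make the XOR zero, we need to find a move that balances the piles.
For pile 2 (size 100): target = 100 XOR 39 = 67
We reduce pile 2 from 100 to 67.
Tokens removed: 100 - 67 = 33
Verification: 67 XOR 67 = 0

33


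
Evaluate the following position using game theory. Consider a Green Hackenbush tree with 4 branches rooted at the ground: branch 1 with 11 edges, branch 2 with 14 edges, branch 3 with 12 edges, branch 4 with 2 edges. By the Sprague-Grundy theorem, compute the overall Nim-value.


The tree has 4 branches from the ground vertex.
In Green Hackenbush, the Nim-value of a simple path of length k is k.
Branch 1: length 11, Nim-value = 11
Branch 2: length 14, Nim-value = 14
Branch 3: length 12, Nim-value = 12
Branch 4: length 2, Nim-value = 2
Total Nim-value = XOR of all branch values:
0 XOR 11 = 11
11 XOR 14 = 5
5 XOR 12 = 9
9 XOR 2 = 11
Nim-value of the tree = 11

11


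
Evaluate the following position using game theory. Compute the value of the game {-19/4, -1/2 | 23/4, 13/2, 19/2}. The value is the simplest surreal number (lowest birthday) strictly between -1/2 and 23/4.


Left options: {-19/4, -1/2}, max = -1/2
Right options: {23/4, 13/2, 19/2}, min = 23/4
All options are numbers and max(Left) < min(Right), so by the simplicity theorem the value is the simplest (earliest-born) number strictly between -1/2 and 23/4.
Integers 0 through 5 all lie strictly between -1/2 and 23/4.
Among integers, the simplest (lowest birthday = smallest |n|; 0 is born on day 0, +-n on day n) is 0.
No non-integer in the interval can be simpler: if x is a non-integer in the interval, then floor(x) or ceil(x) also lies in the interval (the interval contains an integer), and both are proper prefixes of x's sign expansion, i.e. born earlier. So the game value is 0.
Game value = 0

0


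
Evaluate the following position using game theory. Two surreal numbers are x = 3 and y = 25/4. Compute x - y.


x = 3, y = 25/4
Converting to common denominator: 4
x = 12/4, y = 25/4
x - y = 3 - 25/4 = -13/4

-13/4


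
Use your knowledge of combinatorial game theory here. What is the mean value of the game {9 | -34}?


Game = {9 | -34}, a switch {a | b} with numbers a > b.
Its thermograph has left wall a - t and right wall b + t, which meet at t = (a - b)/2, where both equal (a + b)/2. So the mast (mean value) is at (a + b)/2.
Mean = (9 + (-34))/2 = -25/2 = -25/2

-25/2


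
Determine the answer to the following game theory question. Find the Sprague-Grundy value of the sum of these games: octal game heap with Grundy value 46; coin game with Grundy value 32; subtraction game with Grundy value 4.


By the Sprague-Grundy theorem, the Grundy value of a sum of games is the XOR of individual Grundy values.
octal game heap: Grundy value = 46. Running XOR: 0 XOR 46 = 46
coin game: Grundy value = 32. Running XOR: 46 XOR 32 = 14
subtraction game: Grundy value = 4. Running XOR: 14 XOR 4 = 10
The combined Grundy value is 10.

10


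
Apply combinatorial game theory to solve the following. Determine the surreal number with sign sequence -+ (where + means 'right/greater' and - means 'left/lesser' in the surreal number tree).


Sign expansion: -+
Rule: track bounds (lo, hi), initially (-inf, +inf). On '+', the current value becomes lo and we move to the simplest number in (value, hi): value + 1 if hi = +inf, otherwise the midpoint (value + hi)/2. On '-', the current value becomes hi and we move to value - 1 if lo = -inf, otherwise the midpoint (lo + value)/2.
Start at 0.
Step 1: sign = -, move left. Bounds: (-inf, 0). Value = -1
Step 2: sign = +, move right. Bounds: (-1, 0). Value = -1/2
The surreal number with sign expansion -+ is -1/2.

-1/2


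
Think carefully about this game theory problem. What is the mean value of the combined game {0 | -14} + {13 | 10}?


G1 = {0 | -14}, G2 = {13 | 10}
Each is a switch {a | b} with numbers a > b; its mean value is (a + b)/2, and mean value is additive over game sums: m(G1 + G2) = m(G1) + m(G2).
Mean of G1 = (0 + (-14))/2 = -14/2 = -7
Mean of G2 = (13 + (10))/2 = 23/2 = 23/2
Mean of G1 + G2 = -7 + 23/2 = 9/2

9/2


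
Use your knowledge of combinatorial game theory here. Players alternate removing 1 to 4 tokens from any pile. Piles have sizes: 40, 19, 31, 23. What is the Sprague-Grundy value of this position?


Subtraction set: {1, 2, 3, 4}
For this subtraction set, G(n) = n mod 5 (period = max + 1 = 5).
Pile 1 (size 40): G(40) = 40 mod 5 = 0
Pile 2 (size 19): G(19) = 19 mod 5 = 4
Pile 3 (size 31): G(31) = 31 mod 5 = 1
Pile 4 (size 23): G(23) = 23 mod 5 = 3
Total Grundy value = XOR of all: 0 XOR 4 XOR 1 XOR 3 = 6

6


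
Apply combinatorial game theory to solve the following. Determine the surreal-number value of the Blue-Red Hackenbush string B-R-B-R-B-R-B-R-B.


Edges (from ground): B-R-B-R-B-R-B-R-B
By Berlekamp's sign-expansion rule, a Blue-Red Hackenbush stalk has the value of the surreal number whose sign sequence is the edge sequence with B -> + and R -> -.
Sign sequence: +-+-+-+-+
Trace the sign expansion in the surreal number tree, starting from 0:
Edge 1: B (sign +) -> bounds (0, +inf), value = 1
Edge 2: R (sign -) -> bounds (0, 1), value = 1/2
Edge 3: B (sign +) -> bounds (1/2, 1), value = 3/4
Edge 4: R (sign -) -> bounds (1/2, 3/4), value = 5/8
Edge 5: B (sign +) -> bounds (5/8, 3/4), value = 11/16
Edge 6: R (sign -) -> bounds (5/8, 11/16), value = 21/32
Edge 7: B (sign +) -> bounds (21/32, 11/16), value = 43/64
Edge 8: R (sign -) -> bounds (21/32, 43/64), value = 85/128
Edge 9: B (sign +) -> bounds (85/128, 43/64), value = 171/256
Game value = 171/256

171/256


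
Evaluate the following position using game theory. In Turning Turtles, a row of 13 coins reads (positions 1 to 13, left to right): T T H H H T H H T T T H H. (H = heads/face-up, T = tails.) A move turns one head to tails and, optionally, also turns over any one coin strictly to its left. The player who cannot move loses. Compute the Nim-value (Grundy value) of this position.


Coins: T T H H H T H H T T T H H
Key fact: a single head at position k behaves exactly like a Nim heap of size k (turning it to T and optionally flipping a coin at j < k corresponds to moving the heap from k to j, or to 0), and heads combine as a disjunctive sum (two heads at the same place would cancel, matching j XOR j = 0). So the Nim-value is the XOR of the 1-indexed positions of the heads.
Face-up positions (1-indexed): [3, 4, 5, 7, 8, 12, 13]
XOR 0 with 3: 0 XOR 3 = 3
XOR 3 with 4: 3 XOR 4 = 7
XOR 7 with 5: 7 XOR 5 = 2
XOR 2 with 7: 2 XOR 7 = 5
XOR 5 with 8: 5 XOR 8 = 13
XOR 13 with 12: 13 XOR 12 = 1
XOR 1 with 13: 1 XOR 13 = 12
Nim-value = 12

12


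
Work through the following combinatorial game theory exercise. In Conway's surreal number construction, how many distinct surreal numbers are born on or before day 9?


Day 0: {|} = 0 is born. Count = 1.
Day n: the number of surreal numbers born by day n is 2^(n+1) - 1.
By day 0: 2^1 - 1 = 1
By day 1: 2^2 - 1 = 3
By day 2: 2^3 - 1 = 7
By day 3: 2^4 - 1 = 15
By day 4: 2^5 - 1 = 31
By day 5: 2^6 - 1 = 63
By day 6: 2^7 - 1 = 127
By day 7: 2^8 - 1 = 255
By day 8: 2^9 - 1 = 511
By day 9: 2^10 - 1 = 1023
By day 9: 1023 surreal numbers.

1023


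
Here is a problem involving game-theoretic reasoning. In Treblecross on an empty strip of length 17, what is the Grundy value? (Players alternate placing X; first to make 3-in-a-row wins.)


Treblecross: place X on empty cells; 3-in-a-row wins.
Playing within two cells of an existing X lets the opponent win at once, so sensible play treats the cells i-2..i+2 around each X as dead. The player left with no safe cell loses, so this is a normal-play take-away game on strips of safe cells.
Placing X at cell i (0-indexed) of a strip of k safe cells leaves independent strips of sizes max(0, i-2) and max(0, k-i-3). Hence G(k) = mex{ G(max(0,i-2)) XOR G(max(0,k-i-3)) : 0 <= i < k }, with G(0) = 0.
G(1): splits (0,0):0^0=0 -> mex({0}) = 1
G(2): splits (0,0):0^0=0 -> mex({0}) = 1
G(3): splits (0,0):0^0=0 -> mex({0}) = 1
G(4): splits (0,1):0^1=1 (0,0):0^0=0 -> mex({0, 1}) = 2
G(5): splits (0,2):0^1=1 (0,1):0^1=1 (0,0):0^0=0 -> mex({0, 1}) = 2
G(6) = mex({1}) = 0
G(7) = mex({0, 1, 2}) = 3
G(8) = mex({0, 1, 2}) = 3
G(9) = mex({0, 2}) = 1
G(10) = mex({0, 2, 3}) = 1
G(11) = mex({0, 3}) = 1
G(12) = mex({1, 3}) = 0
G(13) = mex({0, 1, 2, 3}) = 4
G(14) = mex({0, 1, 2}) = 3
G(15) = mex({0, 1, 2}) = 3
G(16) = mex({0, 1, 2, 4}) = 3
G(17) = mex({0, 1, 3, 4}) = 2
Therefore G(17) = 2.

2


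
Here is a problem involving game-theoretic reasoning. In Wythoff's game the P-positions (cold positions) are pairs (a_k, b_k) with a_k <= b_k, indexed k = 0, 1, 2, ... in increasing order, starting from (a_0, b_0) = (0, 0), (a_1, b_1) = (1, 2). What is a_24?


By Wythoff's theorem, a_k = floor(k * phi) and b_k = floor(k * phi^2) = a_k + k, where phi = (1 + sqrt(5))/2 is the golden ratio.
phi = (1 + sqrt(5))/2 = 1.618034
k = 24
k * phi = 24 * 1.618034 = 38.832816
a_24 = floor(k * phi) = 38

38


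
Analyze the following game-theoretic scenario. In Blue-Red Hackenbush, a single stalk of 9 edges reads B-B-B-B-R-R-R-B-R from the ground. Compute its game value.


Edges (from ground): B-B-B-B-R-R-R-B-R
By Berlekamp's sign-expansion rule, a Blue-Red Hackenbush stalk has the value of the surreal number whose sign sequence is the edge sequence with B -> + and R -> -.
Sign sequence: ++++---+-
Trace the sign expansion in the surreal number tree, starting from 0:
Edge 1: B (sign +) -> bounds (0, +inf), value = 1
Edge 2: B (sign +) -> bounds (1, +inf), value = 2
Edge 3: B (sign +) -> bounds (2, +inf), value = 3
Edge 4: B (sign +) -> bounds (3, +inf), value = 4
Edge 5: R (sign -) -> bounds (3, 4), value = 7/2
Edge 6: R (sign -) -> bounds (3, 7/2), value = 13/4
Edge 7: R (sign -) -> bounds (3, 13/4), value = 25/8
Edge 8: B (sign +) -> bounds (25/8, 13/4), value = 51/16
Edge 9: R (sign -) -> bounds (25/8, 51/16), value = 101/32
Game value = 101/32

101/32
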